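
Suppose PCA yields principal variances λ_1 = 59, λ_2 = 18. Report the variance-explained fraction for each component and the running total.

Step 1 — total variance = trace(Sigma) = Σ λ_i = 59 + 18 = 77.

Step 2 — fraction explained by component i = λ_i / Σ λ:
  PC1: 59/77 = 0.7662
  PC2: 18/77 = 0.2338

Step 3 — cumulative fraction after k components = (λ_1 + ... + λ_k) / Σ λ:
  k = 1: 59/77 = 0.7662
  k = 2: (59 + 18)/77 = 77/77 = 1

Summary (fraction, with percent):

explained: PC1 0.7662 (76.62%), PC2 0.2338 (23.38%);  cumulative: 0.7662, 1


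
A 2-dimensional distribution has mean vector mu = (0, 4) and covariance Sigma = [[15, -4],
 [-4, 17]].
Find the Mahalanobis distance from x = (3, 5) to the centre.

Step 1 — centre the observation: (x - mu) = (3, 1).

Step 2 — invert Sigma. det(Sigma) = 15·17 - (-4)² = 239.
  Sigma^{-1} = (1/det) · [[d, -b], [-b, a]] = [[0.0711, 0.0167],
 [0.0167, 0.0628]].

Step 3 — form the quadratic (x - mu)^T · Sigma^{-1} · (x - mu):
  Sigma^{-1} · (x - mu) = (0.2301, 0.113).
  (x - mu)^T · [Sigma^{-1} · (x - mu)] = (3)·(0.2301) + (1)·(0.113) = 0.8033.

Step 4 — take square root: d = √(0.8033) ≈ 0.8963.

d(x, mu) = √(0.8033) ≈ 0.8963


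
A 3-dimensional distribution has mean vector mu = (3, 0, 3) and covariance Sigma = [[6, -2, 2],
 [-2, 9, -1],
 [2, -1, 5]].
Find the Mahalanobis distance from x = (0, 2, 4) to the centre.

Step 1 — centre the observation: (x - mu) = (-3, 2, 1).

Step 2 — invert Sigma (cofactor / det for 3×3, or solve directly):
  Sigma^{-1} = [[0.2037, 0.037, -0.0741],
 [0.037, 0.1204, 0.0093],
 [-0.0741, 0.0093, 0.2315]].

Step 3 — form the quadratic (x - mu)^T · Sigma^{-1} · (x - mu):
  Sigma^{-1} · (x - mu) = (-0.6111, 0.1389, 0.4722).
  (x - mu)^T · [Sigma^{-1} · (x - mu)] = (-3)·(-0.6111) + (2)·(0.1389) + (1)·(0.4722) = 2.5833.

Step 4 — take square root: d = √(2.5833) ≈ 1.6073.

d(x, mu) = √(2.5833) ≈ 1.6073


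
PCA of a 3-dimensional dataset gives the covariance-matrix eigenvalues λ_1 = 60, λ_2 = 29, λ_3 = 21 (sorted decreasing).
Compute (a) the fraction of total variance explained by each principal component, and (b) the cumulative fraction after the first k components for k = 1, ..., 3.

Step 1 — total variance = trace(Sigma) = Σ λ_i = 60 + 29 + 21 = 110.

Step 2 — fraction explained by component i = λ_i / Σ λ:
  PC1: 60/110 = 0.5455
  PC2: 29/110 = 0.2636
  PC3: 21/110 = 0.1909

Step 3 — cumulative fraction after k components = (λ_1 + ... + λ_k) / Σ λ:
  k = 1: 60/110 = 0.5455
  k = 2: (60 + 29)/110 = 89/110 = 0.8091
  k = 3: (60 + 29 + 21)/110 = 110/110 = 1

Summary (fraction, with percent):

explained: PC1 0.5455 (54.55%), PC2 0.2636 (26.36%), PC3 0.1909 (19.09%);  cumulative: 0.5455, 0.8091, 1


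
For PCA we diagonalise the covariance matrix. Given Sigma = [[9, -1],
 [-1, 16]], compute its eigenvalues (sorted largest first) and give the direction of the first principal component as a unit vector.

Step 1 — characteristic polynomial of 2×2 Sigma:
  det(Sigma - λI) = λ² - trace · λ + det = 0.
  trace = 9 + 16 = 25, det = 9·16 - (-1)² = 143.
Step 2 — discriminant:
  Δ = trace² - 4·det = 625 - 572 = 53.
Step 3 — eigenvalues:
  λ = (trace ± √Δ)/2 = (25 ± 7.2801)/2,
  λ_1 = 16.1401,  λ_2 = 8.8599.

Step 4 — unit eigenvector for λ_1: solve (Sigma - λ_1 I)v = 0. First row:
  (9 - 16.1401)·v_x + (-1)·v_y = 0, i.e. (-7.1401)·v_x + (-1)·v_y = 0,
  so v ∝ (b, λ_1 - a) = (-1, 7.1401); multiply by -1 so the first entry is positive: u = (1, -7.1401).
  ||u|| = √((1)² + (-7.1401)²) = √(51.9804) ≈ 7.2097,
  v_1 = u/||u|| ≈ (0.1387, -0.9903) (||v_1|| = 1).

λ_1 = 16.1401,  λ_2 = 8.8599;  v_1 ≈ (0.1387, -0.9903)


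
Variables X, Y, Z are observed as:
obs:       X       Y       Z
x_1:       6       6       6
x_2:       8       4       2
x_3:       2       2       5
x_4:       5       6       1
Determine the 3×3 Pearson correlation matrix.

Step 1 — column means:
  mean(X) = (6 + 8 + 2 + 5) / 4 = 21/4 = 5.25
  mean(Y) = (6 + 4 + 2 + 6) / 4 = 18/4 = 4.5
  mean(Z) = (6 + 2 + 5 + 1) / 4 = 14/4 = 3.5

Step 2 — sample variances and covariances s[i,j] = (1/(n-1)) · Σ_k (x_{k,i} - mean_i) · (x_{k,j} - mean_j), with n-1 = 3:
  s[X,X] = ((0.75)·(0.75) + (2.75)·(2.75) + (-3.25)·(-3.25) + (-0.25)·(-0.25)) / 3 = 18.75/3 = 6.25
  s[X,Y] = ((0.75)·(1.5) + (2.75)·(-0.5) + (-3.25)·(-2.5) + (-0.25)·(1.5)) / 3 = 7.5/3 = 2.5
  s[X,Z] = ((0.75)·(2.5) + (2.75)·(-1.5) + (-3.25)·(1.5) + (-0.25)·(-2.5)) / 3 = -6.5/3 = -2.1667
  s[Y,Y] = ((1.5)·(1.5) + (-0.5)·(-0.5) + (-2.5)·(-2.5) + (1.5)·(1.5)) / 3 = 11/3 = 3.6667
  s[Y,Z] = ((1.5)·(2.5) + (-0.5)·(-1.5) + (-2.5)·(1.5) + (1.5)·(-2.5)) / 3 = -3/3 = -1
  s[Z,Z] = ((2.5)·(2.5) + (-1.5)·(-1.5) + (1.5)·(1.5) + (-2.5)·(-2.5)) / 3 = 17/3 = 5.6667
  Sample standard deviations s_i = √(s[i,i]):
  s(X) = √(6.25) = 2.5
  s(Y) = √(3.6667) = 1.9149
  s(Z) = √(5.6667) = 2.3805

Step 3 — r_{ij} = s_{ij} / (s_i · s_j):
  r[X,X] = 1 (diagonal).
  r[X,Y] = 2.5 / (2.5 · 1.9149) = 2.5 / 4.7871 = 0.5222
  r[X,Z] = -2.1667 / (2.5 · 2.3805) = -2.1667 / 5.9512 = -0.3641
  r[Y,Y] = 1 (diagonal).
  r[Y,Z] = -1 / (1.9149 · 2.3805) = -1 / 4.5583 = -0.2194
  r[Z,Z] = 1 (diagonal).

R is symmetric with unit diagonal. Assembling:

R = [[1, 0.5222, -0.3641],
 [0.5222, 1, -0.2194],
 [-0.3641, -0.2194, 1]]


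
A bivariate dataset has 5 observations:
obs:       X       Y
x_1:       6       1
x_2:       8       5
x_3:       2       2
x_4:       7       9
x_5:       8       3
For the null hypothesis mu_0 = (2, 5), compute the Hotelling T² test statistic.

Step 1 — sample mean vector:
  mean(X) = (6 + 8 + 2 + 7 + 8) / 5 = 31/5 = 6.2
  mean(Y) = (1 + 5 + 2 + 9 + 3) / 5 = 20/5 = 4
  x̄ = (6.2, 4),  deviation x̄ - mu_0 = (6.2, 4) - (2, 5) = (4.2, -1).

Step 2 — sample covariance matrix, S[i,j] = (1/(n-1)) · Σ_k (x_{k,i} - mean_i) · (x_{k,j} - mean_j), divisor n-1 = 4:
  S[X,X] = ((-0.2)·(-0.2) + (1.8)·(1.8) + (-4.2)·(-4.2) + (0.8)·(0.8) + (1.8)·(1.8)) / 4 = 24.8/4 = 6.2
  S[X,Y] = ((-0.2)·(-3) + (1.8)·(1) + (-4.2)·(-2) + (0.8)·(5) + (1.8)·(-1)) / 4 = 13/4 = 3.25
  S[Y,Y] = ((-3)·(-3) + (1)·(1) + (-2)·(-2) + (5)·(5) + (-1)·(-1)) / 4 = 40/4 = 10
  S = [[6.2, 3.25],
 [3.25, 10]].

Step 3 — invert S. det(S) = 6.2·10 - (3.25)² = 51.4375.
  S^{-1} = (1/det) · [[d, -b], [-b, a]] = [[0.1944, -0.0632],
 [-0.0632, 0.1205]].

Step 4 — quadratic form (x̄ - mu_0)^T · S^{-1} · (x̄ - mu_0):
  S^{-1} · (x̄ - mu_0) = (0.8797, -0.3859),
  (x̄ - mu_0)^T · [...] = (4.2)·(0.8797) + (-1)·(-0.3859) = 4.0807.

Step 5 — scale by n: T² = 5 · 4.0807 = 20.4034.

T² ≈ 20.4034


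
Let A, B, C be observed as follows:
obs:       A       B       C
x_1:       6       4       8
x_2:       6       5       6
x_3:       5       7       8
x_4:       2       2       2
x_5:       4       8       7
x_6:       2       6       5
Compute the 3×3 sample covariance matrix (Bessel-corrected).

Step 1 — column means:
  mean(A) = (6 + 6 + 5 + 2 + 4 + 2) / 6 = 25/6 = 4.1667
  mean(B) = (4 + 5 + 7 + 2 + 8 + 6) / 6 = 32/6 = 5.3333
  mean(C) = (8 + 6 + 8 + 2 + 7 + 5) / 6 = 36/6 = 6

Step 2 — sample covariance S[i,j] = (1/(n-1)) · Σ_k (x_{k,i} - mean_i) · (x_{k,j} - mean_j), with n-1 = 5.
  S[A,A] = ((1.8333)·(1.8333) + (1.8333)·(1.8333) + (0.8333)·(0.8333) + (-2.1667)·(-2.1667) + (-0.1667)·(-0.1667) + (-2.1667)·(-2.1667)) / 5 = 16.8333/5 = 3.3667
  S[A,B] = ((1.8333)·(-1.3333) + (1.8333)·(-0.3333) + (0.8333)·(1.6667) + (-2.1667)·(-3.3333) + (-0.1667)·(2.6667) + (-2.1667)·(0.6667)) / 5 = 3.6667/5 = 0.7333
  S[A,C] = ((1.8333)·(2) + (1.8333)·(0) + (0.8333)·(2) + (-2.1667)·(-4) + (-0.1667)·(1) + (-2.1667)·(-1)) / 5 = 16/5 = 3.2
  S[B,B] = ((-1.3333)·(-1.3333) + (-0.3333)·(-0.3333) + (1.6667)·(1.6667) + (-3.3333)·(-3.3333) + (2.6667)·(2.6667) + (0.6667)·(0.6667)) / 5 = 23.3333/5 = 4.6667
  S[B,C] = ((-1.3333)·(2) + (-0.3333)·(0) + (1.6667)·(2) + (-3.3333)·(-4) + (2.6667)·(1) + (0.6667)·(-1)) / 5 = 16/5 = 3.2
  S[C,C] = ((2)·(2) + (0)·(0) + (2)·(2) + (-4)·(-4) + (1)·(1) + (-1)·(-1)) / 5 = 26/5 = 5.2

S is symmetric (S[j,i] = S[i,j]). Assembling:

S = [[3.3667, 0.7333, 3.2],
 [0.7333, 4.6667, 3.2],
 [3.2, 3.2, 5.2]]


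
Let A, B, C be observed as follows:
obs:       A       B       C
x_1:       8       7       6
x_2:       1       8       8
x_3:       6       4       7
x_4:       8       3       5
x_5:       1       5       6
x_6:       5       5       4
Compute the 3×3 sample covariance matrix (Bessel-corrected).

Step 1 — column means:
  mean(A) = (8 + 1 + 6 + 8 + 1 + 5) / 6 = 29/6 = 4.8333
  mean(B) = (7 + 8 + 4 + 3 + 5 + 5) / 6 = 32/6 = 5.3333
  mean(C) = (6 + 8 + 7 + 5 + 6 + 4) / 6 = 36/6 = 6

Step 2 — sample covariance S[i,j] = (1/(n-1)) · Σ_k (x_{k,i} - mean_i) · (x_{k,j} - mean_j), with n-1 = 5.
  S[A,A] = ((3.1667)·(3.1667) + (-3.8333)·(-3.8333) + (1.1667)·(1.1667) + (3.1667)·(3.1667) + (-3.8333)·(-3.8333) + (0.1667)·(0.1667)) / 5 = 50.8333/5 = 10.1667
  S[A,B] = ((3.1667)·(1.6667) + (-3.8333)·(2.6667) + (1.1667)·(-1.3333) + (3.1667)·(-2.3333) + (-3.8333)·(-0.3333) + (0.1667)·(-0.3333)) / 5 = -12.6667/5 = -2.5333
  S[A,C] = ((3.1667)·(0) + (-3.8333)·(2) + (1.1667)·(1) + (3.1667)·(-1) + (-3.8333)·(0) + (0.1667)·(-2)) / 5 = -10/5 = -2
  S[B,B] = ((1.6667)·(1.6667) + (2.6667)·(2.6667) + (-1.3333)·(-1.3333) + (-2.3333)·(-2.3333) + (-0.3333)·(-0.3333) + (-0.3333)·(-0.3333)) / 5 = 17.3333/5 = 3.4667
  S[B,C] = ((1.6667)·(0) + (2.6667)·(2) + (-1.3333)·(1) + (-2.3333)·(-1) + (-0.3333)·(0) + (-0.3333)·(-2)) / 5 = 7/5 = 1.4
  S[C,C] = ((0)·(0) + (2)·(2) + (1)·(1) + (-1)·(-1) + (0)·(0) + (-2)·(-2)) / 5 = 10/5 = 2

S is symmetric (S[j,i] = S[i,j]). Assembling:

S = [[10.1667, -2.5333, -2],
 [-2.5333, 3.4667, 1.4],
 [-2, 1.4, 2]]


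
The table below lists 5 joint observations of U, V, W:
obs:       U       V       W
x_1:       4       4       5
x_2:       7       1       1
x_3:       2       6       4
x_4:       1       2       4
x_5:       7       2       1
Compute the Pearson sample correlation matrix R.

Step 1 — column means:
  mean(U) = (4 + 7 + 2 + 1 + 7) / 5 = 21/5 = 4.2
  mean(V) = (4 + 1 + 6 + 2 + 2) / 5 = 15/5 = 3
  mean(W) = (5 + 1 + 4 + 4 + 1) / 5 = 15/5 = 3

Step 2 — sample variances and covariances s[i,j] = (1/(n-1)) · Σ_k (x_{k,i} - mean_i) · (x_{k,j} - mean_j), with n-1 = 4:
  s[U,U] = ((-0.2)·(-0.2) + (2.8)·(2.8) + (-2.2)·(-2.2) + (-3.2)·(-3.2) + (2.8)·(2.8)) / 4 = 30.8/4 = 7.7
  s[U,V] = ((-0.2)·(1) + (2.8)·(-2) + (-2.2)·(3) + (-3.2)·(-1) + (2.8)·(-1)) / 4 = -12/4 = -3
  s[U,W] = ((-0.2)·(2) + (2.8)·(-2) + (-2.2)·(1) + (-3.2)·(1) + (2.8)·(-2)) / 4 = -17/4 = -4.25
  s[V,V] = ((1)·(1) + (-2)·(-2) + (3)·(3) + (-1)·(-1) + (-1)·(-1)) / 4 = 16/4 = 4
  s[V,W] = ((1)·(2) + (-2)·(-2) + (3)·(1) + (-1)·(1) + (-1)·(-2)) / 4 = 10/4 = 2.5
  s[W,W] = ((2)·(2) + (-2)·(-2) + (1)·(1) + (1)·(1) + (-2)·(-2)) / 4 = 14/4 = 3.5
  Sample standard deviations s_i = √(s[i,i]):
  s(U) = √(7.7) = 2.7749
  s(V) = √(4) = 2
  s(W) = √(3.5) = 1.8708

Step 3 — r_{ij} = s_{ij} / (s_i · s_j):
  r[U,U] = 1 (diagonal).
  r[U,V] = -3 / (2.7749 · 2) = -3 / 5.5498 = -0.5406
  r[U,W] = -4.25 / (2.7749 · 1.8708) = -4.25 / 5.1913 = -0.8187
  r[V,V] = 1 (diagonal).
  r[V,W] = 2.5 / (2 · 1.8708) = 2.5 / 3.7417 = 0.6682
  r[W,W] = 1 (diagonal).

R is symmetric with unit diagonal. Assembling:

R = [[1, -0.5406, -0.8187],
 [-0.5406, 1, 0.6682],
 [-0.8187, 0.6682, 1]]


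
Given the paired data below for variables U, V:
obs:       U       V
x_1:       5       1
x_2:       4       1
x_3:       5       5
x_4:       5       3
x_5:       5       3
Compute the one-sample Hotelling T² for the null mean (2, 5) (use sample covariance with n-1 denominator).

Step 1 — sample mean vector:
  mean(U) = (5 + 4 + 5 + 5 + 5) / 5 = 24/5 = 4.8
  mean(V) = (1 + 1 + 5 + 3 + 3) / 5 = 13/5 = 2.6
  x̄ = (4.8, 2.6),  deviation x̄ - mu_0 = (4.8, 2.6) - (2, 5) = (2.8, -2.4).

Step 2 — sample covariance matrix, S[i,j] = (1/(n-1)) · Σ_k (x_{k,i} - mean_i) · (x_{k,j} - mean_j), divisor n-1 = 4:
  S[U,U] = ((0.2)·(0.2) + (-0.8)·(-0.8) + (0.2)·(0.2) + (0.2)·(0.2) + (0.2)·(0.2)) / 4 = 0.8/4 = 0.2
  S[U,V] = ((0.2)·(-1.6) + (-0.8)·(-1.6) + (0.2)·(2.4) + (0.2)·(0.4) + (0.2)·(0.4)) / 4 = 1.6/4 = 0.4
  S[V,V] = ((-1.6)·(-1.6) + (-1.6)·(-1.6) + (2.4)·(2.4) + (0.4)·(0.4) + (0.4)·(0.4)) / 4 = 11.2/4 = 2.8
  S = [[0.2, 0.4],
 [0.4, 2.8]].

Step 3 — invert S. det(S) = 0.2·2.8 - (0.4)² = 0.4.
  S^{-1} = (1/det) · [[d, -b], [-b, a]] = [[7, -1],
 [-1, 0.5]].

Step 4 — quadratic form (x̄ - mu_0)^T · S^{-1} · (x̄ - mu_0):
  S^{-1} · (x̄ - mu_0) = (22, -4),
  (x̄ - mu_0)^T · [...] = (2.8)·(22) + (-2.4)·(-4) = 71.2.

Step 5 — scale by n: T² = 5 · 71.2 = 356.

T² ≈ 356


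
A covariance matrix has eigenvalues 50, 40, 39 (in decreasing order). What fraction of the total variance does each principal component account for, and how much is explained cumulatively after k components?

Step 1 — total variance = trace(Sigma) = Σ λ_i = 50 + 40 + 39 = 129.

Step 2 — fraction explained by component i = λ_i / Σ λ:
  PC1: 50/129 = 0.3876
  PC2: 40/129 = 0.3101
  PC3: 39/129 = 0.3023

Step 3 — cumulative fraction after k components = (λ_1 + ... + λ_k) / Σ λ:
  k = 1: 50/129 = 0.3876
  k = 2: (50 + 40)/129 = 90/129 = 0.6977
  k = 3: (50 + 40 + 39)/129 = 129/129 = 1

Summary (fraction, with percent):

explained: PC1 0.3876 (38.76%), PC2 0.3101 (31.01%), PC3 0.3023 (30.23%);  cumulative: 0.3876, 0.6977, 1


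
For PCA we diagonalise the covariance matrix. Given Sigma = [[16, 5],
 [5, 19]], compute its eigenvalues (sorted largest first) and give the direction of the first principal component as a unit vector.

Step 1 — characteristic polynomial of 2×2 Sigma:
  det(Sigma - λI) = λ² - trace · λ + det = 0.
  trace = 16 + 19 = 35, det = 16·19 - (5)² = 279.
Step 2 — discriminant:
  Δ = trace² - 4·det = 1225 - 1116 = 109.
Step 3 — eigenvalues:
  λ = (trace ± √Δ)/2 = (35 ± 10.4403)/2,
  λ_1 = 22.7202,  λ_2 = 12.2798.

Step 4 — unit eigenvector for λ_1: solve (Sigma - λ_1 I)v = 0. First row:
  (16 - 22.7202)·v_x + (5)·v_y = 0, i.e. (-6.7202)·v_x + (5)·v_y = 0,
  so v ∝ (b, λ_1 - a) = (5, 6.7202) = u.
  ||u|| = √((5)² + (6.7202)²) = √(70.1605) ≈ 8.3762,
  v_1 = u/||u|| ≈ (0.5969, 0.8023) (||v_1|| = 1).

λ_1 = 22.7202,  λ_2 = 12.2798;  v_1 ≈ (0.5969, 0.8023)


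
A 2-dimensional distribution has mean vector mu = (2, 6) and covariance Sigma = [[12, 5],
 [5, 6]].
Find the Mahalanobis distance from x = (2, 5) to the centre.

Step 1 — centre the observation: (x - mu) = (0, -1).

Step 2 — invert Sigma. det(Sigma) = 12·6 - (5)² = 47.
  Sigma^{-1} = (1/det) · [[d, -b], [-b, a]] = [[0.1277, -0.1064],
 [-0.1064, 0.2553]].

Step 3 — form the quadratic (x - mu)^T · Sigma^{-1} · (x - mu):
  Sigma^{-1} · (x - mu) = (0.1064, -0.2553).
  (x - mu)^T · [Sigma^{-1} · (x - mu)] = (0)·(0.1064) + (-1)·(-0.2553) = 0.2553.

Step 4 — take square root: d = √(0.2553) ≈ 0.5053.

d(x, mu) = √(0.2553) ≈ 0.5053


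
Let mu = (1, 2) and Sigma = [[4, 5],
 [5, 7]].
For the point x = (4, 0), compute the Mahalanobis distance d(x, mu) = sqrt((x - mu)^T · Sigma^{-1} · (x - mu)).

Step 1 — centre the observation: (x - mu) = (3, -2).

Step 2 — invert Sigma. det(Sigma) = 4·7 - (5)² = 3.
  Sigma^{-1} = (1/det) · [[d, -b], [-b, a]] = [[2.3333, -1.6667],
 [-1.6667, 1.3333]].

Step 3 — form the quadratic (x - mu)^T · Sigma^{-1} · (x - mu):
  Sigma^{-1} · (x - mu) = (10.3333, -7.6667).
  (x - mu)^T · [Sigma^{-1} · (x - mu)] = (3)·(10.3333) + (-2)·(-7.6667) = 46.3333.

Step 4 — take square root: d = √(46.3333) ≈ 6.8069.

d(x, mu) = √(46.3333) ≈ 6.8069


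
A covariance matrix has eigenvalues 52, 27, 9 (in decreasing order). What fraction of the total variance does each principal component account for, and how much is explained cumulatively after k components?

Step 1 — total variance = trace(Sigma) = Σ λ_i = 52 + 27 + 9 = 88.

Step 2 — fraction explained by component i = λ_i / Σ λ:
  PC1: 52/88 = 0.5909
  PC2: 27/88 = 0.3068
  PC3: 9/88 = 0.1023

Step 3 — cumulative fraction after k components = (λ_1 + ... + λ_k) / Σ λ:
  k = 1: 52/88 = 0.5909
  k = 2: (52 + 27)/88 = 79/88 = 0.8977
  k = 3: (52 + 27 + 9)/88 = 88/88 = 1

Summary (fraction, with percent):

explained: PC1 0.5909 (59.09%), PC2 0.3068 (30.68%), PC3 0.1023 (10.23%);  cumulative: 0.5909, 0.8977, 1


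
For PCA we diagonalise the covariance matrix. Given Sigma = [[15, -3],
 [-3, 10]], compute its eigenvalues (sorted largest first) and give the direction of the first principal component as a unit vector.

Step 1 — characteristic polynomial of 2×2 Sigma:
  det(Sigma - λI) = λ² - trace · λ + det = 0.
  trace = 15 + 10 = 25, det = 15·10 - (-3)² = 141.
Step 2 — discriminant:
  Δ = trace² - 4·det = 625 - 564 = 61.
Step 3 — eigenvalues:
  λ = (trace ± √Δ)/2 = (25 ± 7.8102)/2,
  λ_1 = 16.4051,  λ_2 = 8.5949.

Step 4 — unit eigenvector for λ_1: solve (Sigma - λ_1 I)v = 0. First row:
  (15 - 16.4051)·v_x + (-3)·v_y = 0, i.e. (-1.4051)·v_x + (-3)·v_y = 0,
  so v ∝ (b, λ_1 - a) = (-3, 1.4051); multiply by -1 so the first entry is positive: u = (3, -1.4051).
  ||u|| = √((3)² + (-1.4051)²) = √(10.9744) ≈ 3.3128,
  v_1 = u/||u|| ≈ (0.9056, -0.4242) (||v_1|| = 1).

λ_1 = 16.4051,  λ_2 = 8.5949;  v_1 ≈ (0.9056, -0.4242)


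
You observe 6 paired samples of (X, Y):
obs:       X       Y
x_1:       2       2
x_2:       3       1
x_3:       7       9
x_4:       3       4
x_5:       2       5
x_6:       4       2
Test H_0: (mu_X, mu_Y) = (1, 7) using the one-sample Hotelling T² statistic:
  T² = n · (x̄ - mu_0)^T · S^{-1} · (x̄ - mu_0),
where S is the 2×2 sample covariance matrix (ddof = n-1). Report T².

Step 1 — sample mean vector:
  mean(X) = (2 + 3 + 7 + 3 + 2 + 4) / 6 = 21/6 = 3.5
  mean(Y) = (2 + 1 + 9 + 4 + 5 + 2) / 6 = 23/6 = 3.8333
  x̄ = (3.5, 3.8333),  deviation x̄ - mu_0 = (3.5, 3.8333) - (1, 7) = (2.5, -3.1667).

Step 2 — sample covariance matrix, S[i,j] = (1/(n-1)) · Σ_k (x_{k,i} - mean_i) · (x_{k,j} - mean_j), divisor n-1 = 5:
  S[X,X] = ((-1.5)·(-1.5) + (-0.5)·(-0.5) + (3.5)·(3.5) + (-0.5)·(-0.5) + (-1.5)·(-1.5) + (0.5)·(0.5)) / 5 = 17.5/5 = 3.5
  S[X,Y] = ((-1.5)·(-1.8333) + (-0.5)·(-2.8333) + (3.5)·(5.1667) + (-0.5)·(0.1667) + (-1.5)·(1.1667) + (0.5)·(-1.8333)) / 5 = 19.5/5 = 3.9
  S[Y,Y] = ((-1.8333)·(-1.8333) + (-2.8333)·(-2.8333) + (5.1667)·(5.1667) + (0.1667)·(0.1667) + (1.1667)·(1.1667) + (-1.8333)·(-1.8333)) / 5 = 42.8333/5 = 8.5667
  S = [[3.5, 3.9],
 [3.9, 8.5667]].

Step 3 — invert S. det(S) = 3.5·8.5667 - (3.9)² = 14.7733.
  S^{-1} = (1/det) · [[d, -b], [-b, a]] = [[0.5799, -0.264],
 [-0.264, 0.2369]].

Step 4 — quadratic form (x̄ - mu_0)^T · S^{-1} · (x̄ - mu_0):
  S^{-1} · (x̄ - mu_0) = (2.2856, -1.4102),
  (x̄ - mu_0)^T · [...] = (2.5)·(2.2856) + (-3.1667)·(-1.4102) = 10.1798.

Step 5 — scale by n: T² = 6 · 10.1798 = 61.0785.

T² ≈ 61.0785


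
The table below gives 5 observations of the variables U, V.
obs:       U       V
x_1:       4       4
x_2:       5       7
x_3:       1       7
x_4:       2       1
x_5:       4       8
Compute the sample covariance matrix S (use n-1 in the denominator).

Step 1 — column means:
  mean(U) = (4 + 5 + 1 + 2 + 4) / 5 = 16/5 = 3.2
  mean(V) = (4 + 7 + 7 + 1 + 8) / 5 = 27/5 = 5.4

Step 2 — sample covariance S[i,j] = (1/(n-1)) · Σ_k (x_{k,i} - mean_i) · (x_{k,j} - mean_j), with n-1 = 4.
  S[U,U] = ((0.8)·(0.8) + (1.8)·(1.8) + (-2.2)·(-2.2) + (-1.2)·(-1.2) + (0.8)·(0.8)) / 4 = 10.8/4 = 2.7
  S[U,V] = ((0.8)·(-1.4) + (1.8)·(1.6) + (-2.2)·(1.6) + (-1.2)·(-4.4) + (0.8)·(2.6)) / 4 = 5.6/4 = 1.4
  S[V,V] = ((-1.4)·(-1.4) + (1.6)·(1.6) + (1.6)·(1.6) + (-4.4)·(-4.4) + (2.6)·(2.6)) / 4 = 33.2/4 = 8.3

S is symmetric (S[j,i] = S[i,j]). Assembling:

S = [[2.7, 1.4],
 [1.4, 8.3]]


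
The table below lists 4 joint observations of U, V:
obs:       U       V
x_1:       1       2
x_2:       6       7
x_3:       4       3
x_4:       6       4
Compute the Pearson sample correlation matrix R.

Step 1 — column means:
  mean(U) = (1 + 6 + 4 + 6) / 4 = 17/4 = 4.25
  mean(V) = (2 + 7 + 3 + 4) / 4 = 16/4 = 4

Step 2 — sample variances and covariances s[i,j] = (1/(n-1)) · Σ_k (x_{k,i} - mean_i) · (x_{k,j} - mean_j), with n-1 = 3:
  s[U,U] = ((-3.25)·(-3.25) + (1.75)·(1.75) + (-0.25)·(-0.25) + (1.75)·(1.75)) / 3 = 16.75/3 = 5.5833
  s[U,V] = ((-3.25)·(-2) + (1.75)·(3) + (-0.25)·(-1) + (1.75)·(0)) / 3 = 12/3 = 4
  s[V,V] = ((-2)·(-2) + (3)·(3) + (-1)·(-1) + (0)·(0)) / 3 = 14/3 = 4.6667
  Sample standard deviations s_i = √(s[i,i]):
  s(U) = √(5.5833) = 2.3629
  s(V) = √(4.6667) = 2.1602

Step 3 — r_{ij} = s_{ij} / (s_i · s_j):
  r[U,U] = 1 (diagonal).
  r[U,V] = 4 / (2.3629 · 2.1602) = 4 / 5.1045 = 0.7836
  r[V,V] = 1 (diagonal).

R is symmetric with unit diagonal. Assembling:

R = [[1, 0.7836],
 [0.7836, 1]]


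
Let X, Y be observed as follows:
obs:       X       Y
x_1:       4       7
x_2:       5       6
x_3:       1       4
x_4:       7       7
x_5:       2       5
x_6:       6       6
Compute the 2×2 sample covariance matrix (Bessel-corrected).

Step 1 — column means:
  mean(X) = (4 + 5 + 1 + 7 + 2 + 6) / 6 = 25/6 = 4.1667
  mean(Y) = (7 + 6 + 4 + 7 + 5 + 6) / 6 = 35/6 = 5.8333

Step 2 — sample covariance S[i,j] = (1/(n-1)) · Σ_k (x_{k,i} - mean_i) · (x_{k,j} - mean_j), with n-1 = 5.
  S[X,X] = ((-0.1667)·(-0.1667) + (0.8333)·(0.8333) + (-3.1667)·(-3.1667) + (2.8333)·(2.8333) + (-2.1667)·(-2.1667) + (1.8333)·(1.8333)) / 5 = 26.8333/5 = 5.3667
  S[X,Y] = ((-0.1667)·(1.1667) + (0.8333)·(0.1667) + (-3.1667)·(-1.8333) + (2.8333)·(1.1667) + (-2.1667)·(-0.8333) + (1.8333)·(0.1667)) / 5 = 11.1667/5 = 2.2333
  S[Y,Y] = ((1.1667)·(1.1667) + (0.1667)·(0.1667) + (-1.8333)·(-1.8333) + (1.1667)·(1.1667) + (-0.8333)·(-0.8333) + (0.1667)·(0.1667)) / 5 = 6.8333/5 = 1.3667

S is symmetric (S[j,i] = S[i,j]). Assembling:

S = [[5.3667, 2.2333],
 [2.2333, 1.3667]]


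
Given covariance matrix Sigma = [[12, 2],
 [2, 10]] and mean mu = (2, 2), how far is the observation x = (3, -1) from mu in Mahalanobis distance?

Step 1 — centre the observation: (x - mu) = (1, -3).

Step 2 — invert Sigma. det(Sigma) = 12·10 - (2)² = 116.
  Sigma^{-1} = (1/det) · [[d, -b], [-b, a]] = [[0.0862, -0.0172],
 [-0.0172, 0.1034]].

Step 3 — form the quadratic (x - mu)^T · Sigma^{-1} · (x - mu):
  Sigma^{-1} · (x - mu) = (0.1379, -0.3276).
  (x - mu)^T · [Sigma^{-1} · (x - mu)] = (1)·(0.1379) + (-3)·(-0.3276) = 1.1207.

Step 4 — take square root: d = √(1.1207) ≈ 1.0586.

d(x, mu) = √(1.1207) ≈ 1.0586


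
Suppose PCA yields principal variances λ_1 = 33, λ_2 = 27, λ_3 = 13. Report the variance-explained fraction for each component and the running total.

Step 1 — total variance = trace(Sigma) = Σ λ_i = 33 + 27 + 13 = 73.

Step 2 — fraction explained by component i = λ_i / Σ λ:
  PC1: 33/73 = 0.4521
  PC2: 27/73 = 0.3699
  PC3: 13/73 = 0.1781

Step 3 — cumulative fraction after k components = (λ_1 + ... + λ_k) / Σ λ:
  k = 1: 33/73 = 0.4521
  k = 2: (33 + 27)/73 = 60/73 = 0.8219
  k = 3: (33 + 27 + 13)/73 = 73/73 = 1

Summary (fraction, with percent):

explained: PC1 0.4521 (45.21%), PC2 0.3699 (36.99%), PC3 0.1781 (17.81%);  cumulative: 0.4521, 0.8219, 1


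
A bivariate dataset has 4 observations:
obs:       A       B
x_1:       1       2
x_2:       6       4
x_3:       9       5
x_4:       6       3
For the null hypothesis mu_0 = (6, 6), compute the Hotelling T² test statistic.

Step 1 — sample mean vector:
  mean(A) = (1 + 6 + 9 + 6) / 4 = 22/4 = 5.5
  mean(B) = (2 + 4 + 5 + 3) / 4 = 14/4 = 3.5
  x̄ = (5.5, 3.5),  deviation x̄ - mu_0 = (5.5, 3.5) - (6, 6) = (-0.5, -2.5).

Step 2 — sample covariance matrix, S[i,j] = (1/(n-1)) · Σ_k (x_{k,i} - mean_i) · (x_{k,j} - mean_j), divisor n-1 = 3:
  S[A,A] = ((-4.5)·(-4.5) + (0.5)·(0.5) + (3.5)·(3.5) + (0.5)·(0.5)) / 3 = 33/3 = 11
  S[A,B] = ((-4.5)·(-1.5) + (0.5)·(0.5) + (3.5)·(1.5) + (0.5)·(-0.5)) / 3 = 12/3 = 4
  S[B,B] = ((-1.5)·(-1.5) + (0.5)·(0.5) + (1.5)·(1.5) + (-0.5)·(-0.5)) / 3 = 5/3 = 1.6667
  S = [[11, 4],
 [4, 1.6667]].

Step 3 — invert S. det(S) = 11·1.6667 - (4)² = 2.3333.
  S^{-1} = (1/det) · [[d, -b], [-b, a]] = [[0.7143, -1.7143],
 [-1.7143, 4.7143]].

Step 4 — quadratic form (x̄ - mu_0)^T · S^{-1} · (x̄ - mu_0):
  S^{-1} · (x̄ - mu_0) = (3.9286, -10.9286),
  (x̄ - mu_0)^T · [...] = (-0.5)·(3.9286) + (-2.5)·(-10.9286) = 25.3571.

Step 5 — scale by n: T² = 4 · 25.3571 = 101.4286.

T² ≈ 101.4286


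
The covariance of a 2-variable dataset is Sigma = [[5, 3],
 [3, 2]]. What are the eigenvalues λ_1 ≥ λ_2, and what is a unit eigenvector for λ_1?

Step 1 — characteristic polynomial of 2×2 Sigma:
  det(Sigma - λI) = λ² - trace · λ + det = 0.
  trace = 5 + 2 = 7, det = 5·2 - (3)² = 1.
Step 2 — discriminant:
  Δ = trace² - 4·det = 49 - 4 = 45.
Step 3 — eigenvalues:
  λ = (trace ± √Δ)/2 = (7 ± 6.7082)/2,
  λ_1 = 6.8541,  λ_2 = 0.1459.

Step 4 — unit eigenvector for λ_1: solve (Sigma - λ_1 I)v = 0. First row:
  (5 - 6.8541)·v_x + (3)·v_y = 0, i.e. (-1.8541)·v_x + (3)·v_y = 0,
  so v ∝ (b, λ_1 - a) = (3, 1.8541) = u.
  ||u|| = √((3)² + (1.8541)²) = √(12.4377) ≈ 3.5267,
  v_1 = u/||u|| ≈ (0.8507, 0.5257) (||v_1|| = 1).

λ_1 = 6.8541,  λ_2 = 0.1459;  v_1 ≈ (0.8507, 0.5257)


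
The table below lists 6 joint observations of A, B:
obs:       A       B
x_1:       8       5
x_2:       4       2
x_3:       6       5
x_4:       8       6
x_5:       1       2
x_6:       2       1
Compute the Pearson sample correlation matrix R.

Step 1 — column means:
  mean(A) = (8 + 4 + 6 + 8 + 1 + 2) / 6 = 29/6 = 4.8333
  mean(B) = (5 + 2 + 5 + 6 + 2 + 1) / 6 = 21/6 = 3.5

Step 2 — sample variances and covariances s[i,j] = (1/(n-1)) · Σ_k (x_{k,i} - mean_i) · (x_{k,j} - mean_j), with n-1 = 5:
  s[A,A] = ((3.1667)·(3.1667) + (-0.8333)·(-0.8333) + (1.1667)·(1.1667) + (3.1667)·(3.1667) + (-3.8333)·(-3.8333) + (-2.8333)·(-2.8333)) / 5 = 44.8333/5 = 8.9667
  s[A,B] = ((3.1667)·(1.5) + (-0.8333)·(-1.5) + (1.1667)·(1.5) + (3.1667)·(2.5) + (-3.8333)·(-1.5) + (-2.8333)·(-2.5)) / 5 = 28.5/5 = 5.7
  s[B,B] = ((1.5)·(1.5) + (-1.5)·(-1.5) + (1.5)·(1.5) + (2.5)·(2.5) + (-1.5)·(-1.5) + (-2.5)·(-2.5)) / 5 = 21.5/5 = 4.3
  Sample standard deviations s_i = √(s[i,i]):
  s(A) = √(8.9667) = 2.9944
  s(B) = √(4.3) = 2.0736

Step 3 — r_{ij} = s_{ij} / (s_i · s_j):
  r[A,A] = 1 (diagonal).
  r[A,B] = 5.7 / (2.9944 · 2.0736) = 5.7 / 6.2094 = 0.918
  r[B,B] = 1 (diagonal).

R is symmetric with unit diagonal. Assembling:

R = [[1, 0.918],
 [0.918, 1]]


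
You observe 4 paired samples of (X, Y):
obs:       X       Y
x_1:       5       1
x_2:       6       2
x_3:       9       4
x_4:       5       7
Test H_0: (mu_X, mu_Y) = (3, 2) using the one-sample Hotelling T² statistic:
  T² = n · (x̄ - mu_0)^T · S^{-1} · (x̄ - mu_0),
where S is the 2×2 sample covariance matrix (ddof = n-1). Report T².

Step 1 — sample mean vector:
  mean(X) = (5 + 6 + 9 + 5) / 4 = 25/4 = 6.25
  mean(Y) = (1 + 2 + 4 + 7) / 4 = 14/4 = 3.5
  x̄ = (6.25, 3.5),  deviation x̄ - mu_0 = (6.25, 3.5) - (3, 2) = (3.25, 1.5).

Step 2 — sample covariance matrix, S[i,j] = (1/(n-1)) · Σ_k (x_{k,i} - mean_i) · (x_{k,j} - mean_j), divisor n-1 = 3:
  S[X,X] = ((-1.25)·(-1.25) + (-0.25)·(-0.25) + (2.75)·(2.75) + (-1.25)·(-1.25)) / 3 = 10.75/3 = 3.5833
  S[X,Y] = ((-1.25)·(-2.5) + (-0.25)·(-1.5) + (2.75)·(0.5) + (-1.25)·(3.5)) / 3 = 0.5/3 = 0.1667
  S[Y,Y] = ((-2.5)·(-2.5) + (-1.5)·(-1.5) + (0.5)·(0.5) + (3.5)·(3.5)) / 3 = 21/3 = 7
  S = [[3.5833, 0.1667],
 [0.1667, 7]].

Step 3 — invert S. det(S) = 3.5833·7 - (0.1667)² = 25.0556.
  S^{-1} = (1/det) · [[d, -b], [-b, a]] = [[0.2794, -0.0067],
 [-0.0067, 0.143]].

Step 4 — quadratic form (x̄ - mu_0)^T · S^{-1} · (x̄ - mu_0):
  S^{-1} · (x̄ - mu_0) = (0.898, 0.1929),
  (x̄ - mu_0)^T · [...] = (3.25)·(0.898) + (1.5)·(0.1929) = 3.2079.

Step 5 — scale by n: T² = 4 · 3.2079 = 12.8315.

T² ≈ 12.8315


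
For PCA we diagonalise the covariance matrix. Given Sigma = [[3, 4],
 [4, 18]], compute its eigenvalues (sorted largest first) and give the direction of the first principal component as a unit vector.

Step 1 — characteristic polynomial of 2×2 Sigma:
  det(Sigma - λI) = λ² - trace · λ + det = 0.
  trace = 3 + 18 = 21, det = 3·18 - (4)² = 38.
Step 2 — discriminant:
  Δ = trace² - 4·det = 441 - 152 = 289.
Step 3 — eigenvalues:
  λ = (trace ± √Δ)/2 = (21 ± 17)/2,
  λ_1 = 19,  λ_2 = 2.

Step 4 — unit eigenvector for λ_1: solve (Sigma - λ_1 I)v = 0. First row:
  (3 - 19)·v_x + (4)·v_y = 0, i.e. (-16)·v_x + (4)·v_y = 0,
  so v ∝ (b, λ_1 - a) = (4, 16) = u.
  ||u|| = √((4)² + (16)²) = √(272) ≈ 16.4924,
  v_1 = u/||u|| ≈ (0.2425, 0.9701) (||v_1|| = 1).

λ_1 = 19,  λ_2 = 2;  v_1 ≈ (0.2425, 0.9701)


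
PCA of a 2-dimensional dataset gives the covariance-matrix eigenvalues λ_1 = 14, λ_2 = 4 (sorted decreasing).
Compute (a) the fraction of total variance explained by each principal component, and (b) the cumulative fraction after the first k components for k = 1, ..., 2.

Step 1 — total variance = trace(Sigma) = Σ λ_i = 14 + 4 = 18.

Step 2 — fraction explained by component i = λ_i / Σ λ:
  PC1: 14/18 = 0.7778
  PC2: 4/18 = 0.2222

Step 3 — cumulative fraction after k components = (λ_1 + ... + λ_k) / Σ λ:
  k = 1: 14/18 = 0.7778
  k = 2: (14 + 4)/18 = 18/18 = 1

Summary (fraction, with percent):

explained: PC1 0.7778 (77.78%), PC2 0.2222 (22.22%);  cumulative: 0.7778, 1


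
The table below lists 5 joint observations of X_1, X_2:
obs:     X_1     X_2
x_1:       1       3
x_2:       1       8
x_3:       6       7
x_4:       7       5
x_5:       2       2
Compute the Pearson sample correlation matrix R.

Step 1 — column means:
  mean(X_1) = (1 + 1 + 6 + 7 + 2) / 5 = 17/5 = 3.4
  mean(X_2) = (3 + 8 + 7 + 5 + 2) / 5 = 25/5 = 5

Step 2 — sample variances and covariances s[i,j] = (1/(n-1)) · Σ_k (x_{k,i} - mean_i) · (x_{k,j} - mean_j), with n-1 = 4:
  s[X_1,X_1] = ((-2.4)·(-2.4) + (-2.4)·(-2.4) + (2.6)·(2.6) + (3.6)·(3.6) + (-1.4)·(-1.4)) / 4 = 33.2/4 = 8.3
  s[X_1,X_2] = ((-2.4)·(-2) + (-2.4)·(3) + (2.6)·(2) + (3.6)·(0) + (-1.4)·(-3)) / 4 = 7/4 = 1.75
  s[X_2,X_2] = ((-2)·(-2) + (3)·(3) + (2)·(2) + (0)·(0) + (-3)·(-3)) / 4 = 26/4 = 6.5
  Sample standard deviations s_i = √(s[i,i]):
  s(X_1) = √(8.3) = 2.881
  s(X_2) = √(6.5) = 2.5495

Step 3 — r_{ij} = s_{ij} / (s_i · s_j):
  r[X_1,X_1] = 1 (diagonal).
  r[X_1,X_2] = 1.75 / (2.881 · 2.5495) = 1.75 / 7.3451 = 0.2383
  r[X_2,X_2] = 1 (diagonal).

R is symmetric with unit diagonal. Assembling:

R = [[1, 0.2383],
 [0.2383, 1]]


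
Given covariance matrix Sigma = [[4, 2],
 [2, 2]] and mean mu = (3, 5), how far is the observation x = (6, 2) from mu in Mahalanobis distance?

Step 1 — centre the observation: (x - mu) = (3, -3).

Step 2 — invert Sigma. det(Sigma) = 4·2 - (2)² = 4.
  Sigma^{-1} = (1/det) · [[d, -b], [-b, a]] = [[0.5, -0.5],
 [-0.5, 1]].

Step 3 — form the quadratic (x - mu)^T · Sigma^{-1} · (x - mu):
  Sigma^{-1} · (x - mu) = (3, -4.5).
  (x - mu)^T · [Sigma^{-1} · (x - mu)] = (3)·(3) + (-3)·(-4.5) = 22.5.

Step 4 — take square root: d = √(22.5) ≈ 4.7434.

d(x, mu) = √(22.5) ≈ 4.7434


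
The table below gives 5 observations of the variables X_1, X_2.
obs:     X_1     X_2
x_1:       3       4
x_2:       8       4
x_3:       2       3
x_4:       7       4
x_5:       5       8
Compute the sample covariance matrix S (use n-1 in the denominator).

Step 1 — column means:
  mean(X_1) = (3 + 8 + 2 + 7 + 5) / 5 = 25/5 = 5
  mean(X_2) = (4 + 4 + 3 + 4 + 8) / 5 = 23/5 = 4.6

Step 2 — sample covariance S[i,j] = (1/(n-1)) · Σ_k (x_{k,i} - mean_i) · (x_{k,j} - mean_j), with n-1 = 4.
  S[X_1,X_1] = ((-2)·(-2) + (3)·(3) + (-3)·(-3) + (2)·(2) + (0)·(0)) / 4 = 26/4 = 6.5
  S[X_1,X_2] = ((-2)·(-0.6) + (3)·(-0.6) + (-3)·(-1.6) + (2)·(-0.6) + (0)·(3.4)) / 4 = 3/4 = 0.75
  S[X_2,X_2] = ((-0.6)·(-0.6) + (-0.6)·(-0.6) + (-1.6)·(-1.6) + (-0.6)·(-0.6) + (3.4)·(3.4)) / 4 = 15.2/4 = 3.8

S is symmetric (S[j,i] = S[i,j]). Assembling:

S = [[6.5, 0.75],
 [0.75, 3.8]]


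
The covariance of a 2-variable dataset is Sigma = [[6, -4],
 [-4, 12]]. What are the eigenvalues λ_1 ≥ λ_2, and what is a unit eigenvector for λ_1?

Step 1 — characteristic polynomial of 2×2 Sigma:
  det(Sigma - λI) = λ² - trace · λ + det = 0.
  trace = 6 + 12 = 18, det = 6·12 - (-4)² = 56.
Step 2 — discriminant:
  Δ = trace² - 4·det = 324 - 224 = 100.
Step 3 — eigenvalues:
  λ = (trace ± √Δ)/2 = (18 ± 10)/2,
  λ_1 = 14,  λ_2 = 4.

Step 4 — unit eigenvector for λ_1: solve (Sigma - λ_1 I)v = 0. First row:
  (6 - 14)·v_x + (-4)·v_y = 0, i.e. (-8)·v_x + (-4)·v_y = 0,
  so v ∝ (b, λ_1 - a) = (-4, 8); multiply by -1 so the first entry is positive: u = (4, -8).
  ||u|| = √((4)² + (-8)²) = √(80) ≈ 8.9443,
  v_1 = u/||u|| ≈ (0.4472, -0.8944) (||v_1|| = 1).

λ_1 = 14,  λ_2 = 4;  v_1 ≈ (0.4472, -0.8944)


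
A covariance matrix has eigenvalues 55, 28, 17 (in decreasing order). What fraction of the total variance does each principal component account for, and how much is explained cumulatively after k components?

Step 1 — total variance = trace(Sigma) = Σ λ_i = 55 + 28 + 17 = 100.

Step 2 — fraction explained by component i = λ_i / Σ λ:
  PC1: 55/100 = 0.55
  PC2: 28/100 = 0.28
  PC3: 17/100 = 0.17

Step 3 — cumulative fraction after k components = (λ_1 + ... + λ_k) / Σ λ:
  k = 1: 55/100 = 0.55
  k = 2: (55 + 28)/100 = 83/100 = 0.83
  k = 3: (55 + 28 + 17)/100 = 100/100 = 1

Summary (fraction, with percent):

explained: PC1 0.55 (55%), PC2 0.28 (28%), PC3 0.17 (17%);  cumulative: 0.55, 0.83, 1


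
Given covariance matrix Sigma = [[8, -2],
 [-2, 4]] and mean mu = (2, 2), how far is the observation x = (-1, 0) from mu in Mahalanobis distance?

Step 1 — centre the observation: (x - mu) = (-3, -2).

Step 2 — invert Sigma. det(Sigma) = 8·4 - (-2)² = 28.
  Sigma^{-1} = (1/det) · [[d, -b], [-b, a]] = [[0.1429, 0.0714],
 [0.0714, 0.2857]].

Step 3 — form the quadratic (x - mu)^T · Sigma^{-1} · (x - mu):
  Sigma^{-1} · (x - mu) = (-0.5714, -0.7857).
  (x - mu)^T · [Sigma^{-1} · (x - mu)] = (-3)·(-0.5714) + (-2)·(-0.7857) = 3.2857.

Step 4 — take square root: d = √(3.2857) ≈ 1.8127.

d(x, mu) = √(3.2857) ≈ 1.8127


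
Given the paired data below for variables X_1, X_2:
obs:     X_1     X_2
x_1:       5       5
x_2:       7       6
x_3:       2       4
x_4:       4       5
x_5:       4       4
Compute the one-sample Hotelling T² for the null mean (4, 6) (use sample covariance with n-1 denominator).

Step 1 — sample mean vector:
  mean(X_1) = (5 + 7 + 2 + 4 + 4) / 5 = 22/5 = 4.4
  mean(X_2) = (5 + 6 + 4 + 5 + 4) / 5 = 24/5 = 4.8
  x̄ = (4.4, 4.8),  deviation x̄ - mu_0 = (4.4, 4.8) - (4, 6) = (0.4, -1.2).

Step 2 — sample covariance matrix, S[i,j] = (1/(n-1)) · Σ_k (x_{k,i} - mean_i) · (x_{k,j} - mean_j), divisor n-1 = 4:
  S[X_1,X_1] = ((0.6)·(0.6) + (2.6)·(2.6) + (-2.4)·(-2.4) + (-0.4)·(-0.4) + (-0.4)·(-0.4)) / 4 = 13.2/4 = 3.3
  S[X_1,X_2] = ((0.6)·(0.2) + (2.6)·(1.2) + (-2.4)·(-0.8) + (-0.4)·(0.2) + (-0.4)·(-0.8)) / 4 = 5.4/4 = 1.35
  S[X_2,X_2] = ((0.2)·(0.2) + (1.2)·(1.2) + (-0.8)·(-0.8) + (0.2)·(0.2) + (-0.8)·(-0.8)) / 4 = 2.8/4 = 0.7
  S = [[3.3, 1.35],
 [1.35, 0.7]].

Step 3 — invert S. det(S) = 3.3·0.7 - (1.35)² = 0.4875.
  S^{-1} = (1/det) · [[d, -b], [-b, a]] = [[1.4359, -2.7692],
 [-2.7692, 6.7692]].

Step 4 — quadratic form (x̄ - mu_0)^T · S^{-1} · (x̄ - mu_0):
  S^{-1} · (x̄ - mu_0) = (3.8974, -9.2308),
  (x̄ - mu_0)^T · [...] = (0.4)·(3.8974) + (-1.2)·(-9.2308) = 12.6359.

Step 5 — scale by n: T² = 5 · 12.6359 = 63.1795.

T² ≈ 63.1795


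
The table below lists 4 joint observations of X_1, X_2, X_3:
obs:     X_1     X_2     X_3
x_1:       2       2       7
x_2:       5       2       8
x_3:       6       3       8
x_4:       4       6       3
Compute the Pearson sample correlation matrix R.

Step 1 — column means:
  mean(X_1) = (2 + 5 + 6 + 4) / 4 = 17/4 = 4.25
  mean(X_2) = (2 + 2 + 3 + 6) / 4 = 13/4 = 3.25
  mean(X_3) = (7 + 8 + 8 + 3) / 4 = 26/4 = 6.5

Step 2 — sample variances and covariances s[i,j] = (1/(n-1)) · Σ_k (x_{k,i} - mean_i) · (x_{k,j} - mean_j), with n-1 = 3:
  s[X_1,X_1] = ((-2.25)·(-2.25) + (0.75)·(0.75) + (1.75)·(1.75) + (-0.25)·(-0.25)) / 3 = 8.75/3 = 2.9167
  s[X_1,X_2] = ((-2.25)·(-1.25) + (0.75)·(-1.25) + (1.75)·(-0.25) + (-0.25)·(2.75)) / 3 = 0.75/3 = 0.25
  s[X_1,X_3] = ((-2.25)·(0.5) + (0.75)·(1.5) + (1.75)·(1.5) + (-0.25)·(-3.5)) / 3 = 3.5/3 = 1.1667
  s[X_2,X_2] = ((-1.25)·(-1.25) + (-1.25)·(-1.25) + (-0.25)·(-0.25) + (2.75)·(2.75)) / 3 = 10.75/3 = 3.5833
  s[X_2,X_3] = ((-1.25)·(0.5) + (-1.25)·(1.5) + (-0.25)·(1.5) + (2.75)·(-3.5)) / 3 = -12.5/3 = -4.1667
  s[X_3,X_3] = ((0.5)·(0.5) + (1.5)·(1.5) + (1.5)·(1.5) + (-3.5)·(-3.5)) / 3 = 17/3 = 5.6667
  Sample standard deviations s_i = √(s[i,i]):
  s(X_1) = √(2.9167) = 1.7078
  s(X_2) = √(3.5833) = 1.893
  s(X_3) = √(5.6667) = 2.3805

Step 3 — r_{ij} = s_{ij} / (s_i · s_j):
  r[X_1,X_1] = 1 (diagonal).
  r[X_1,X_2] = 0.25 / (1.7078 · 1.893) = 0.25 / 3.2329 = 0.0773
  r[X_1,X_3] = 1.1667 / (1.7078 · 2.3805) = 1.1667 / 4.0654 = 0.287
  r[X_2,X_2] = 1 (diagonal).
  r[X_2,X_3] = -4.1667 / (1.893 · 2.3805) = -4.1667 / 4.5062 = -0.9247
  r[X_3,X_3] = 1 (diagonal).

R is symmetric with unit diagonal. Assembling:

R = [[1, 0.0773, 0.287],
 [0.0773, 1, -0.9247],
 [0.287, -0.9247, 1]]


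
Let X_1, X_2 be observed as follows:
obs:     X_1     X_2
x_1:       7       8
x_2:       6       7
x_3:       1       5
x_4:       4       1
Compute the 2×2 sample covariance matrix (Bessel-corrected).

Step 1 — column means:
  mean(X_1) = (7 + 6 + 1 + 4) / 4 = 18/4 = 4.5
  mean(X_2) = (8 + 7 + 5 + 1) / 4 = 21/4 = 5.25

Step 2 — sample covariance S[i,j] = (1/(n-1)) · Σ_k (x_{k,i} - mean_i) · (x_{k,j} - mean_j), with n-1 = 3.
  S[X_1,X_1] = ((2.5)·(2.5) + (1.5)·(1.5) + (-3.5)·(-3.5) + (-0.5)·(-0.5)) / 3 = 21/3 = 7
  S[X_1,X_2] = ((2.5)·(2.75) + (1.5)·(1.75) + (-3.5)·(-0.25) + (-0.5)·(-4.25)) / 3 = 12.5/3 = 4.1667
  S[X_2,X_2] = ((2.75)·(2.75) + (1.75)·(1.75) + (-0.25)·(-0.25) + (-4.25)·(-4.25)) / 3 = 28.75/3 = 9.5833

S is symmetric (S[j,i] = S[i,j]). Assembling:

S = [[7, 4.1667],
 [4.1667, 9.5833]]


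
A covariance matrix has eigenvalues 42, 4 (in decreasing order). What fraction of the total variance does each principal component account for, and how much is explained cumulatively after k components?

Step 1 — total variance = trace(Sigma) = Σ λ_i = 42 + 4 = 46.

Step 2 — fraction explained by component i = λ_i / Σ λ:
  PC1: 42/46 = 0.913
  PC2: 4/46 = 0.087

Step 3 — cumulative fraction after k components = (λ_1 + ... + λ_k) / Σ λ:
  k = 1: 42/46 = 0.913
  k = 2: (42 + 4)/46 = 46/46 = 1

Summary (fraction, with percent):

explained: PC1 0.913 (91.3%), PC2 0.087 (8.7%);  cumulative: 0.913, 1


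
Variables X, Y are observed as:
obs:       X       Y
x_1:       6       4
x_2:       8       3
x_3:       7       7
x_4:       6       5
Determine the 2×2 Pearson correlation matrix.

Step 1 — column means:
  mean(X) = (6 + 8 + 7 + 6) / 4 = 27/4 = 6.75
  mean(Y) = (4 + 3 + 7 + 5) / 4 = 19/4 = 4.75

Step 2 — sample variances and covariances s[i,j] = (1/(n-1)) · Σ_k (x_{k,i} - mean_i) · (x_{k,j} - mean_j), with n-1 = 3:
  s[X,X] = ((-0.75)·(-0.75) + (1.25)·(1.25) + (0.25)·(0.25) + (-0.75)·(-0.75)) / 3 = 2.75/3 = 0.9167
  s[X,Y] = ((-0.75)·(-0.75) + (1.25)·(-1.75) + (0.25)·(2.25) + (-0.75)·(0.25)) / 3 = -1.25/3 = -0.4167
  s[Y,Y] = ((-0.75)·(-0.75) + (-1.75)·(-1.75) + (2.25)·(2.25) + (0.25)·(0.25)) / 3 = 8.75/3 = 2.9167
  Sample standard deviations s_i = √(s[i,i]):
  s(X) = √(0.9167) = 0.9574
  s(Y) = √(2.9167) = 1.7078

Step 3 — r_{ij} = s_{ij} / (s_i · s_j):
  r[X,X] = 1 (diagonal).
  r[X,Y] = -0.4167 / (0.9574 · 1.7078) = -0.4167 / 1.6351 = -0.2548
  r[Y,Y] = 1 (diagonal).

R is symmetric with unit diagonal. Assembling:

R = [[1, -0.2548],
 [-0.2548, 1]]
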